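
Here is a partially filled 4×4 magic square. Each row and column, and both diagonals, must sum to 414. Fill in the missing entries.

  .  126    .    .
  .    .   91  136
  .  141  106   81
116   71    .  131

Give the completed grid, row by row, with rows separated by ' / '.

Using row 3: 141 + 106 + 81 + ? → (3,1) = 414 − 328 = 86.
Using row 4: 116 + 71 + 131 + ? → (4,3) = 414 − 318 = 96.
Column 2 must total 414; the given cells sum to 338, so (2,2) = 76.
Column 3: 91 + 106 + 96 + ? = 414, so (1,3) = 121.
From column 4, 414 − (136 + 81 + 131) gives (1,4) = 66.
Using main diagonal: 76 + 106 + 131 + ? → (1,1) = 414 − 313 = 101.
The remaining cell in row 2 is (2,1) = 414 − 303 = 111.

101 126 121 66 / 111 76 91 136 / 86 141 106 81 / 116 71 96 131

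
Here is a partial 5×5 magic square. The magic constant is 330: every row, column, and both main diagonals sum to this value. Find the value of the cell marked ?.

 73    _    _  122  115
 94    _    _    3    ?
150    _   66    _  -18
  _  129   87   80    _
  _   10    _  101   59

136

From column 4, 330 − (122 + 3 + 80 + 101) gives (3,4) = 24.
The remaining cell in main diagonal is (2,2) = 330 − 278 = 52.
Anti-diagonal needs 330; the known cells sum to 313, so (5,1) = 17.
Row 3: 150 + 66 + 24 + (-18) + ? = 330, so (3,2) = 108.
Row 5 must total 330; the given cells sum to 187, so (5,3) = 143.
From column 1, 330 − (73 + 94 + 150 + 17) gives (4,1) = -4.
The remaining cell in column 2 is (1,2) = 330 − 299 = 31.
The remaining cell in row 1 is (1,3) = 330 − 341 = -11.
Using row 4: -4 + 129 + 87 + 80 + ? → (4,5) = 330 − 292 = 38.
Column 3 needs 330; the known cells sum to 285, so (2,3) = 45.
Column 5: 115 + (-18) + 38 + 59 + ? = 330, so (2,5) = 136.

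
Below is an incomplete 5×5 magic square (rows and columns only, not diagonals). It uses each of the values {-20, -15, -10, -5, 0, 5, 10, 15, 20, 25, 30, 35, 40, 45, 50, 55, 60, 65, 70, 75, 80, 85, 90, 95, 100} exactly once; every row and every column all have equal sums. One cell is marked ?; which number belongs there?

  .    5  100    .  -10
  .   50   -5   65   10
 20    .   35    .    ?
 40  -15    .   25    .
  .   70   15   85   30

The 25 entries sum to 1000, so each line sums to 1000/5 = 200.
Using row 2: 50 + (-5) + 65 + 10 + ? → (2,1) = 200 − 120 = 80.
From row 5, 200 − (70 + 15 + 85 + 30) gives (5,1) = 0.
From column 1, 200 − (80 + 20 + 40 + 0) gives (1,1) = 60.
Column 2: 5 + 50 + (-15) + 70 + ? = 200, so (3,2) = 90.
The remaining cell in column 3 is (4,3) = 200 − 145 = 55.
Using row 1: 60 + 5 + 100 + (-10) + ? → (1,4) = 200 − 155 = 45.
Row 4: 40 + (-15) + 55 + 25 + ? = 200, so (4,5) = 95.
The remaining cell in column 4 is (3,4) = 200 − 220 = -20.
Column 5 needs 200; the known cells sum to 125, so (3,5) = 75.

75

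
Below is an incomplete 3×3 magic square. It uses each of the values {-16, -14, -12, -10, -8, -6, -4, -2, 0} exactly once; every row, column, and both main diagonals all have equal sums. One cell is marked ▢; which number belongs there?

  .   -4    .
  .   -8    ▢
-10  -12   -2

-16

The 9 entries sum to -72, so each line sums to -72/3 = -24.
Main diagonal must total -24; the given cells sum to -10, so (1,1) = -14.
Anti-diagonal must total -24; the given cells sum to -18, so (1,3) = -6.
Using column 1: -14 + (-10) + ? → (2,1) = -24 − (-24) = 0.
The remaining cell in column 3 is (2,3) = -24 − (-8) = -16.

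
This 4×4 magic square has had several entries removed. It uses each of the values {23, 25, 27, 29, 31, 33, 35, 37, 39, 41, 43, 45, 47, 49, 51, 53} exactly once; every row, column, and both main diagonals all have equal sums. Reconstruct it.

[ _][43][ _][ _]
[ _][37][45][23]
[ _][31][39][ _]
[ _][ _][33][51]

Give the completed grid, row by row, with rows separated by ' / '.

25 43 35 49 / 47 37 45 23 / 53 31 39 29 / 27 41 33 51

The 16 entries sum to 608, so each line sums to 608/4 = 152.
Row 2 must total 152; the given cells sum to 105, so (2,1) = 47.
Column 2: 43 + 37 + 31 + ? = 152, so (4,2) = 41.
Column 3 must total 152; the given cells sum to 117, so (1,3) = 35.
Main diagonal must total 152; the given cells sum to 127, so (1,1) = 25.
Row 1: 25 + 43 + 35 + ? = 152, so (1,4) = 49.
The remaining cell in row 4 is (4,1) = 152 − 125 = 27.
The remaining cell in column 1 is (3,1) = 152 − 99 = 53.
Using column 4: 49 + 23 + 51 + ? → (3,4) = 152 − 123 = 29.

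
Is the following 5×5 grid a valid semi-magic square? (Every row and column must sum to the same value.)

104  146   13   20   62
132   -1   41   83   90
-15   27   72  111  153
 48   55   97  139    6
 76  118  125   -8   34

No — row 1 sums to 345 but row 3 sums to 348.

Row 1: 104 + 146 + 13 + 20 + 62 = 345.
Row 2: 132 + (-1) + 41 + 83 + 90 = 345.
Row 3: -15 + 27 + 72 + 111 + 153 = 348.
Row 4: 48 + 55 + 97 + 139 + 6 = 345.
Row 5: 76 + 118 + 125 + (-8) + 34 = 345.
Column 1: 104 + 132 + (-15) + 48 + 76 = 345.
Column 2: 146 + (-1) + 27 + 55 + 118 = 345.
Column 3: 13 + 41 + 72 + 97 + 125 = 348.
Column 4: 20 + 83 + 111 + 139 + (-8) = 345.
Column 5: 62 + 90 + 153 + 6 + 34 = 345.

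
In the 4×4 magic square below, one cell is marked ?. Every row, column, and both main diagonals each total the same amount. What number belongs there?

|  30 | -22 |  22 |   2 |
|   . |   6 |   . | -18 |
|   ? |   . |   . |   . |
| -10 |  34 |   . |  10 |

-6

Row 1 is complete and sums to 32; that is the magic constant.
Row 4: -10 + 34 + 10 + ? = 32, so (4,3) = -2.
The remaining cell in column 2 is (3,2) = 32 − 18 = 14.
Using column 4: 2 + (-18) + 10 + ? → (3,4) = 32 − (-6) = 38.
Main diagonal must total 32; the given cells sum to 46, so (3,3) = -14.
The remaining cell in anti-diagonal is (2,3) = 32 − 6 = 26.
Using row 2: 6 + 26 + (-18) + ? → (2,1) = 32 − 14 = 18.
Row 3 needs 32; the known cells sum to 38, so (3,1) = -6.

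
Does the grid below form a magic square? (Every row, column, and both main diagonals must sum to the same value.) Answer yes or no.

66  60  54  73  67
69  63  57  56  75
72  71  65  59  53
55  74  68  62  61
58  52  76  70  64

Row 1: 66 + 60 + 54 + 73 + 67 = 320.
Row 2: 69 + 63 + 57 + 56 + 75 = 320.
Row 3: 72 + 71 + 65 + 59 + 53 = 320.
Row 4: 55 + 74 + 68 + 62 + 61 = 320.
Row 5: 58 + 52 + 76 + 70 + 64 = 320.
Column 1: 66 + 69 + 72 + 55 + 58 = 320.
Column 2: 60 + 63 + 71 + 74 + 52 = 320.
Column 3: 54 + 57 + 65 + 68 + 76 = 320.
Column 4: 73 + 56 + 59 + 62 + 70 = 320.
Column 5: 67 + 75 + 53 + 61 + 64 = 320.
Main diagonal: 66 + 63 + 65 + 62 + 64 = 320.
Anti-diagonal: 67 + 56 + 65 + 74 + 58 = 320.
All lines sum to 320.

Yes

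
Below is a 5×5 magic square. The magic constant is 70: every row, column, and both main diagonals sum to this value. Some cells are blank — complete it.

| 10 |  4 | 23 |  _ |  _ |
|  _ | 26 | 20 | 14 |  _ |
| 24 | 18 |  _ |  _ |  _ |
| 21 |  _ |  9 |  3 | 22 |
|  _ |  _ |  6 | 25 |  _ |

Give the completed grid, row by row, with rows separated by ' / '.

Row 4 must total 70; the given cells sum to 55, so (4,2) = 15.
Using column 2: 4 + 26 + 18 + 15 + ? → (5,2) = 70 − 63 = 7.
The remaining cell in column 3 is (3,3) = 70 − 58 = 12.
The remaining cell in main diagonal is (5,5) = 70 − 51 = 19.
From row 5, 70 − (7 + 6 + 25 + 19) gives (5,1) = 13.
Column 1 needs 70; the known cells sum to 68, so (2,1) = 2.
The remaining cell in anti-diagonal is (1,5) = 70 − 54 = 16.
Row 1 must total 70; the given cells sum to 53, so (1,4) = 17.
From row 2, 70 − (2 + 26 + 20 + 14) gives (2,5) = 8.
The remaining cell in column 4 is (3,4) = 70 − 59 = 11.
The remaining cell in column 5 is (3,5) = 70 − 65 = 5.

10 4 23 17 16 / 2 26 20 14 8 / 24 18 12 11 5 / 21 15 9 3 22 / 13 7 6 25 19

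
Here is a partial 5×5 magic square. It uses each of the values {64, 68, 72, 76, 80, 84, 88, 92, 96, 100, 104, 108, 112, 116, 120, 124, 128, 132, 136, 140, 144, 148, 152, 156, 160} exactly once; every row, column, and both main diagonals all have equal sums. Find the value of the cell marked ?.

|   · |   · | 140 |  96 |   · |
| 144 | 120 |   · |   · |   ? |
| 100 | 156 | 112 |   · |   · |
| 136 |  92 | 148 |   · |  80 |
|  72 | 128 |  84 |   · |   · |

88

The 25 entries sum to 2800, so each line sums to 2800/5 = 560.
The remaining cell in row 4 is (4,4) = 560 − 456 = 104.
Column 1 needs 560; the known cells sum to 452, so (1,1) = 108.
From column 2, 560 − (120 + 156 + 92 + 128) gives (1,2) = 64.
Column 3: 140 + 112 + 148 + 84 + ? = 560, so (2,3) = 76.
From main diagonal, 560 − (108 + 120 + 112 + 104) gives (5,5) = 116.
From row 1, 560 − (108 + 64 + 140 + 96) gives (1,5) = 152.
From row 5, 560 − (72 + 128 + 84 + 116) gives (5,4) = 160.
The remaining cell in anti-diagonal is (2,4) = 560 − 428 = 132.
Using row 2: 144 + 120 + 76 + 132 + ? → (2,5) = 560 − 472 = 88.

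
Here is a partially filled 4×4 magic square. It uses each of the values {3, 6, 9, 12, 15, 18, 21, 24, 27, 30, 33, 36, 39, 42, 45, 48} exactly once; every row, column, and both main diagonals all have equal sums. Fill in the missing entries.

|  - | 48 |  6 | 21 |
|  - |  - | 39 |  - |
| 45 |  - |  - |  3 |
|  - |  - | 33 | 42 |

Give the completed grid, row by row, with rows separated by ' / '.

27 48 6 21 / 18 9 39 36 / 45 30 24 3 / 12 15 33 42

The 16 entries sum to 408, so each line sums to 408/4 = 102.
From row 1, 102 − (48 + 6 + 21) gives (1,1) = 27.
From column 3, 102 − (6 + 39 + 33) gives (3,3) = 24.
Column 4 must total 102; the given cells sum to 66, so (2,4) = 36.
Using main diagonal: 27 + 24 + 42 + ? → (2,2) = 102 − 93 = 9.
Row 2 needs 102; the known cells sum to 84, so (2,1) = 18.
Using row 3: 45 + 24 + 3 + ? → (3,2) = 102 − 72 = 30.
The remaining cell in column 1 is (4,1) = 102 − 90 = 12.
Column 2 needs 102; the known cells sum to 87, so (4,2) = 15.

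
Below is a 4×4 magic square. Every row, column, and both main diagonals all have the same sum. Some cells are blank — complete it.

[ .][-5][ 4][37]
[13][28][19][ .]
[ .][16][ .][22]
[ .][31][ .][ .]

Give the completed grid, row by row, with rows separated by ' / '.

Column 2 is already complete: -5 + 28 + 16 + 31 = 70, so that is the magic constant.
The remaining cell in row 1 is (1,1) = 70 − 36 = 34.
The remaining cell in row 2 is (2,4) = 70 − 60 = 10.
Using column 4: 37 + 10 + 22 + ? → (4,4) = 70 − 69 = 1.
Main diagonal needs 70; the known cells sum to 63, so (3,3) = 7.
The remaining cell in anti-diagonal is (4,1) = 70 − 72 = -2.
The remaining cell in row 3 is (3,1) = 70 − 45 = 25.
Row 4 must total 70; the given cells sum to 30, so (4,3) = 40.

34 -5 4 37 / 13 28 19 10 / 25 16 7 22 / -2 31 40 1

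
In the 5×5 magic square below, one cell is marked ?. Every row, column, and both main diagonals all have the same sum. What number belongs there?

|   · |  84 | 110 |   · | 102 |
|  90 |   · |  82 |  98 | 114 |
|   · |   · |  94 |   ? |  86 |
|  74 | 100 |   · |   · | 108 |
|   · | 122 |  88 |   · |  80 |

120

Column 5 is complete and sums to 490; that is the magic constant.
From row 2, 490 − (90 + 82 + 98 + 114) gives (2,2) = 106.
From column 2, 490 − (84 + 106 + 100 + 122) gives (3,2) = 78.
Column 3: 110 + 82 + 94 + 88 + ? = 490, so (4,3) = 116.
Anti-diagonal must total 490; the given cells sum to 394, so (5,1) = 96.
Using row 4: 74 + 100 + 116 + 108 + ? → (4,4) = 490 − 398 = 92.
Row 5 must total 490; the given cells sum to 386, so (5,4) = 104.
Main diagonal needs 490; the known cells sum to 372, so (1,1) = 118.
Row 1: 118 + 84 + 110 + 102 + ? = 490, so (1,4) = 76.
Column 1: 118 + 90 + 74 + 96 + ? = 490, so (3,1) = 112.
The remaining cell in column 4 is (3,4) = 490 − 370 = 120.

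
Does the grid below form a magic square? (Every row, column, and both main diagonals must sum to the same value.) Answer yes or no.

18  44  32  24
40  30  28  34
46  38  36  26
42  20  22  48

Row 1: 18 + 44 + 32 + 24 = 118.
Row 2: 40 + 30 + 28 + 34 = 132.
Row 3: 46 + 38 + 36 + 26 = 146.
Row 4: 42 + 20 + 22 + 48 = 132.
Column 1: 18 + 40 + 46 + 42 = 146.
Column 2: 44 + 30 + 38 + 20 = 132.
Column 3: 32 + 28 + 36 + 22 = 118.
Column 4: 24 + 34 + 26 + 48 = 132.
Main diagonal: 18 + 30 + 36 + 48 = 132.
Anti-diagonal: 24 + 28 + 38 + 42 = 132.

No — column 2 sums to 132 but column 3 sums to 118.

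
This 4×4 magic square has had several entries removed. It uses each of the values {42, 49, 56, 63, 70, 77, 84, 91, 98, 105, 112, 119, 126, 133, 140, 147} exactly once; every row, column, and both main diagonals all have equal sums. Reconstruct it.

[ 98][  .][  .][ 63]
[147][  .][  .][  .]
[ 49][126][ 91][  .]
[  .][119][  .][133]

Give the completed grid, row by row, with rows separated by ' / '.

The 16 entries sum to 1512, so each line sums to 1512/4 = 378.
The remaining cell in row 3 is (3,4) = 378 − 266 = 112.
Using column 1: 98 + 147 + 49 + ? → (4,1) = 378 − 294 = 84.
The remaining cell in column 4 is (2,4) = 378 − 308 = 70.
From main diagonal, 378 − (98 + 91 + 133) gives (2,2) = 56.
From anti-diagonal, 378 − (63 + 126 + 84) gives (2,3) = 105.
Row 4 needs 378; the known cells sum to 336, so (4,3) = 42.
Column 2 must total 378; the given cells sum to 301, so (1,2) = 77.
Column 3: 105 + 91 + 42 + ? = 378, so (1,3) = 140.

98 77 140 63 / 147 56 105 70 / 49 126 91 112 / 84 119 42 133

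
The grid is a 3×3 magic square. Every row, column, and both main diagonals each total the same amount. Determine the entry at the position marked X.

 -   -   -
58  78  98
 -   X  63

Row 2 is complete and sums to 234; that is the magic constant.
Column 3 needs 234; the known cells sum to 161, so (1,3) = 73.
Main diagonal needs 234; the known cells sum to 141, so (1,1) = 93.
Anti-diagonal must total 234; the given cells sum to 151, so (3,1) = 83.
Row 1 needs 234; the known cells sum to 166, so (1,2) = 68.
Row 3 needs 234; the known cells sum to 146, so (3,2) = 88.

88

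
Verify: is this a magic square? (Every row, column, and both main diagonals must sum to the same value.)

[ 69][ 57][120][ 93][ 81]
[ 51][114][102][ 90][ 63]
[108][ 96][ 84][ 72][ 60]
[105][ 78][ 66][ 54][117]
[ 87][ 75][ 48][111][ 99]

Row 1: 69 + 57 + 120 + 93 + 81 = 420.
Row 2: 51 + 114 + 102 + 90 + 63 = 420.
Row 3: 108 + 96 + 84 + 72 + 60 = 420.
Row 4: 105 + 78 + 66 + 54 + 117 = 420.
Row 5: 87 + 75 + 48 + 111 + 99 = 420.
Column 1: 69 + 51 + 108 + 105 + 87 = 420.
Column 2: 57 + 114 + 96 + 78 + 75 = 420.
Column 3: 120 + 102 + 84 + 66 + 48 = 420.
Column 4: 93 + 90 + 72 + 54 + 111 = 420.
Column 5: 81 + 63 + 60 + 117 + 99 = 420.
Main diagonal: 69 + 114 + 84 + 54 + 99 = 420.
Anti-diagonal: 81 + 90 + 84 + 78 + 87 = 420.
All lines sum to 420.

Yes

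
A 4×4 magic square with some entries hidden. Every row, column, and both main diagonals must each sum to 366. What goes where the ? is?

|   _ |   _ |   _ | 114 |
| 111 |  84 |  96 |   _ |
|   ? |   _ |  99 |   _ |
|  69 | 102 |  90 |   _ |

The remaining cell in row 2 is (2,4) = 366 − 291 = 75.
Row 4: 69 + 102 + 90 + ? = 366, so (4,4) = 105.
From column 3, 366 − (96 + 99 + 90) gives (1,3) = 81.
The remaining cell in column 4 is (3,4) = 366 − 294 = 72.
Using main diagonal: 84 + 99 + 105 + ? → (1,1) = 366 − 288 = 78.
From anti-diagonal, 366 − (114 + 96 + 69) gives (3,2) = 87.
The remaining cell in row 1 is (1,2) = 366 − 273 = 93.
Row 3: 87 + 99 + 72 + ? = 366, so (3,1) = 108.

108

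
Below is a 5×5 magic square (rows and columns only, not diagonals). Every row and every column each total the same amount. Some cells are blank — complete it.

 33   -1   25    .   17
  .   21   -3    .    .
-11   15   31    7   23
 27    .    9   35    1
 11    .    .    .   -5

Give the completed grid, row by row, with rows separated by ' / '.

Row 3 is already complete: -11 + 15 + 31 + 7 + 23 = 65, so that is the magic constant.
Row 1: 33 + (-1) + 25 + 17 + ? = 65, so (1,4) = -9.
From row 4, 65 − (27 + 9 + 35 + 1) gives (4,2) = -7.
From column 1, 65 − (33 + (-11) + 27 + 11) gives (2,1) = 5.
Using column 2: -1 + 21 + 15 + (-7) + ? → (5,2) = 65 − 28 = 37.
Column 3 needs 65; the known cells sum to 62, so (5,3) = 3.
Column 5 must total 65; the given cells sum to 36, so (2,5) = 29.
Row 2 needs 65; the known cells sum to 52, so (2,4) = 13.
Row 5: 11 + 37 + 3 + (-5) + ? = 65, so (5,4) = 19.

33 -1 25 -9 17 / 5 21 -3 13 29 / -11 15 31 7 23 / 27 -7 9 35 1 / 11 37 3 19 -5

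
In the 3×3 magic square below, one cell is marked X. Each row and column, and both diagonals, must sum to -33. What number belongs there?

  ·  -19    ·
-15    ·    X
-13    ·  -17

-7

From row 3, -33 − (-13 + (-17)) gives (3,2) = -3.
Column 1 needs -33; the known cells sum to -28, so (1,1) = -5.
Column 2 needs -33; the known cells sum to -22, so (2,2) = -11.
The remaining cell in anti-diagonal is (1,3) = -33 − (-24) = -9.
Row 2 needs -33; the known cells sum to -26, so (2,3) = -7.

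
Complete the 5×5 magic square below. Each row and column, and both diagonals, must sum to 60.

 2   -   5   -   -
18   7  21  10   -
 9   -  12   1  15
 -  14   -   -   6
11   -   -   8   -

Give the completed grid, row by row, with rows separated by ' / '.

Row 2 needs 60; the known cells sum to 56, so (2,5) = 4.
From row 3, 60 − (9 + 12 + 1 + 15) gives (3,2) = 23.
Column 1 needs 60; the known cells sum to 40, so (4,1) = 20.
Using anti-diagonal: 10 + 12 + 14 + 11 + ? → (1,5) = 60 − 47 = 13.
Using column 5: 13 + 4 + 15 + 6 + ? → (5,5) = 60 − 38 = 22.
Using main diagonal: 2 + 7 + 12 + 22 + ? → (4,4) = 60 − 43 = 17.
The remaining cell in row 4 is (4,3) = 60 − 57 = 3.
Column 3 needs 60; the known cells sum to 41, so (5,3) = 19.
Using column 4: 10 + 1 + 17 + 8 + ? → (1,4) = 60 − 36 = 24.
Row 1 needs 60; the known cells sum to 44, so (1,2) = 16.
From row 5, 60 − (11 + 19 + 8 + 22) gives (5,2) = 0.

2 16 5 24 13 / 18 7 21 10 4 / 9 23 12 1 15 / 20 14 3 17 6 / 11 0 19 8 22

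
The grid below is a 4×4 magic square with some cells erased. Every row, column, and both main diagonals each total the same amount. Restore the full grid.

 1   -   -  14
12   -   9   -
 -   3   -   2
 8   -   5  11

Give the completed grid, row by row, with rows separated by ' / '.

1 15 4 14 / 12 6 9 7 / 13 3 16 2 / 8 10 5 11

Anti-diagonal is already complete: 14 + 9 + 3 + 8 = 34, so that is the magic constant.
Row 4 must total 34; the given cells sum to 24, so (4,2) = 10.
The remaining cell in column 1 is (3,1) = 34 − 21 = 13.
Column 4 must total 34; the given cells sum to 27, so (2,4) = 7.
Row 2 must total 34; the given cells sum to 28, so (2,2) = 6.
Using row 3: 13 + 3 + 2 + ? → (3,3) = 34 − 18 = 16.
Using column 2: 6 + 3 + 10 + ? → (1,2) = 34 − 19 = 15.
Column 3: 9 + 16 + 5 + ? = 34, so (1,3) = 4.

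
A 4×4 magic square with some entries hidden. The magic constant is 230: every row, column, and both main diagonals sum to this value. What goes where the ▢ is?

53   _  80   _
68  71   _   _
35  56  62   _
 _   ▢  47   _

Row 3 needs 230; the known cells sum to 153, so (3,4) = 77.
Column 1 needs 230; the known cells sum to 156, so (4,1) = 74.
Using column 3: 80 + 62 + 47 + ? → (2,3) = 230 − 189 = 41.
Using main diagonal: 53 + 71 + 62 + ? → (4,4) = 230 − 186 = 44.
From anti-diagonal, 230 − (41 + 56 + 74) gives (1,4) = 59.
Row 1 needs 230; the known cells sum to 192, so (1,2) = 38.
Row 2 must total 230; the given cells sum to 180, so (2,4) = 50.
Using row 4: 74 + 47 + 44 + ? → (4,2) = 230 − 165 = 65.

65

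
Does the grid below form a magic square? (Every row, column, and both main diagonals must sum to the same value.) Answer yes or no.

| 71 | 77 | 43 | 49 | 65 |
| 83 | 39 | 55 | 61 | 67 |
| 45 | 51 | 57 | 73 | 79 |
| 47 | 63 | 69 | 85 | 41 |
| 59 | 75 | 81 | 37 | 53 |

Yes

Row 1: 71 + 77 + 43 + 49 + 65 = 305.
Row 2: 83 + 39 + 55 + 61 + 67 = 305.
Row 3: 45 + 51 + 57 + 73 + 79 = 305.
Row 4: 47 + 63 + 69 + 85 + 41 = 305.
Row 5: 59 + 75 + 81 + 37 + 53 = 305.
Column 1: 71 + 83 + 45 + 47 + 59 = 305.
Column 2: 77 + 39 + 51 + 63 + 75 = 305.
Column 3: 43 + 55 + 57 + 69 + 81 = 305.
Column 4: 49 + 61 + 73 + 85 + 37 = 305.
Column 5: 65 + 67 + 79 + 41 + 53 = 305.
Main diagonal: 71 + 39 + 57 + 85 + 53 = 305.
Anti-diagonal: 65 + 61 + 57 + 63 + 59 = 305.
All lines sum to 305.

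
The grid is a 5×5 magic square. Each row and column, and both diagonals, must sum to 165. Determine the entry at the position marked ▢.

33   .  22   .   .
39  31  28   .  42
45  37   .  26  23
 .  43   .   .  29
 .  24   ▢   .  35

Row 2 needs 165; the known cells sum to 140, so (2,4) = 25.
The remaining cell in row 3 is (3,3) = 165 − 131 = 34.
Column 2 needs 165; the known cells sum to 135, so (1,2) = 30.
Column 5 needs 165; the known cells sum to 129, so (1,5) = 36.
From main diagonal, 165 − (33 + 31 + 34 + 35) gives (4,4) = 32.
The remaining cell in anti-diagonal is (5,1) = 165 − 138 = 27.
Using row 1: 33 + 30 + 22 + 36 + ? → (1,4) = 165 − 121 = 44.
The remaining cell in column 1 is (4,1) = 165 − 144 = 21.
From column 4, 165 − (44 + 25 + 26 + 32) gives (5,4) = 38.
Row 4 needs 165; the known cells sum to 125, so (4,3) = 40.
The remaining cell in row 5 is (5,3) = 165 − 124 = 41.

41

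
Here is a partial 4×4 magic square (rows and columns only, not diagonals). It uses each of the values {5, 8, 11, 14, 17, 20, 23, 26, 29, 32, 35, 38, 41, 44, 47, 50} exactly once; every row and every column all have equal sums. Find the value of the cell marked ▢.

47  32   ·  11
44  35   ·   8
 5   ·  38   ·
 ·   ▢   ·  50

17

The 16 entries sum to 440, so each line sums to 440/4 = 110.
Row 1 needs 110; the known cells sum to 90, so (1,3) = 20.
Row 2 must total 110; the given cells sum to 87, so (2,3) = 23.
The remaining cell in column 1 is (4,1) = 110 − 96 = 14.
The remaining cell in column 3 is (4,3) = 110 − 81 = 29.
Column 4 must total 110; the given cells sum to 69, so (3,4) = 41.
Row 3 needs 110; the known cells sum to 84, so (3,2) = 26.
The remaining cell in row 4 is (4,2) = 110 − 93 = 17.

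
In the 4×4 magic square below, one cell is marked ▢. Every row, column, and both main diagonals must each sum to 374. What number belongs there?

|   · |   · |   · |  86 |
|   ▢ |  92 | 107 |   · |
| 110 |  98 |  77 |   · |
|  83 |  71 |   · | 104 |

80

From row 3, 374 − (110 + 98 + 77) gives (3,4) = 89.
Using row 4: 83 + 71 + 104 + ? → (4,3) = 374 − 258 = 116.
The remaining cell in column 2 is (1,2) = 374 − 261 = 113.
From column 3, 374 − (107 + 77 + 116) gives (1,3) = 74.
Using column 4: 86 + 89 + 104 + ? → (2,4) = 374 − 279 = 95.
Main diagonal must total 374; the given cells sum to 273, so (1,1) = 101.
Using row 2: 92 + 107 + 95 + ? → (2,1) = 374 − 294 = 80.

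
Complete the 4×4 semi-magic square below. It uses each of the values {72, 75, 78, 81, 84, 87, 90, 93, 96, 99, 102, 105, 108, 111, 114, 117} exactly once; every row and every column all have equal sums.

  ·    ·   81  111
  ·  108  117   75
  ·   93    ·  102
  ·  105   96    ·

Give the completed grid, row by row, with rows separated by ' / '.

114 72 81 111 / 78 108 117 75 / 99 93 84 102 / 87 105 96 90

The 16 entries sum to 1512, so each line sums to 1512/4 = 378.
Row 2 needs 378; the known cells sum to 300, so (2,1) = 78.
Using column 2: 108 + 93 + 105 + ? → (1,2) = 378 − 306 = 72.
From column 3, 378 − (81 + 117 + 96) gives (3,3) = 84.
From column 4, 378 − (111 + 75 + 102) gives (4,4) = 90.
Row 1 needs 378; the known cells sum to 264, so (1,1) = 114.
Using row 3: 93 + 84 + 102 + ? → (3,1) = 378 − 279 = 99.
Row 4: 105 + 96 + 90 + ? = 378, so (4,1) = 87.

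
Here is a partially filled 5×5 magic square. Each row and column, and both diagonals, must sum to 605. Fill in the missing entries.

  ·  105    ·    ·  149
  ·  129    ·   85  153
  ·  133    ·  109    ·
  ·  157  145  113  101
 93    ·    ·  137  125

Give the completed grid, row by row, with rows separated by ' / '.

From row 4, 605 − (157 + 145 + 113 + 101) gives (4,1) = 89.
Column 2 must total 605; the given cells sum to 524, so (5,2) = 81.
Column 4 needs 605; the known cells sum to 444, so (1,4) = 161.
Column 5 must total 605; the given cells sum to 528, so (3,5) = 77.
Anti-diagonal must total 605; the given cells sum to 484, so (3,3) = 121.
Row 3: 133 + 121 + 109 + 77 + ? = 605, so (3,1) = 165.
The remaining cell in row 5 is (5,3) = 605 − 436 = 169.
Main diagonal needs 605; the known cells sum to 488, so (1,1) = 117.
Row 1: 117 + 105 + 161 + 149 + ? = 605, so (1,3) = 73.
From column 1, 605 − (117 + 165 + 89 + 93) gives (2,1) = 141.
Column 3 must total 605; the given cells sum to 508, so (2,3) = 97.

117 105 73 161 149 / 141 129 97 85 153 / 165 133 121 109 77 / 89 157 145 113 101 / 93 81 169 137 125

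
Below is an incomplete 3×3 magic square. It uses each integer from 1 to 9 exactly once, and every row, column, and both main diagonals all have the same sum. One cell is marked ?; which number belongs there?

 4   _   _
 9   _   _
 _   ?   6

7

The entries are 1 through 9, which sum to 45, so each line sums to 45/3 = 15.
Column 1: 4 + 9 + ? = 15, so (3,1) = 2.
The remaining cell in main diagonal is (2,2) = 15 − 10 = 5.
Anti-diagonal must total 15; the given cells sum to 7, so (1,3) = 8.
The remaining cell in row 1 is (1,2) = 15 − 12 = 3.
From row 2, 15 − (9 + 5) gives (2,3) = 1.
The remaining cell in row 3 is (3,2) = 15 − 8 = 7.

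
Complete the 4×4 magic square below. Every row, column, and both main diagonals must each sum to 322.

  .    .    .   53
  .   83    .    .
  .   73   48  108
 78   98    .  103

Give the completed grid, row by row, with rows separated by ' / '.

88 68 113 53 / 63 83 118 58 / 93 73 48 108 / 78 98 43 103

From row 3, 322 − (73 + 48 + 108) gives (3,1) = 93.
The remaining cell in row 4 is (4,3) = 322 − 279 = 43.
Using column 2: 83 + 73 + 98 + ? → (1,2) = 322 − 254 = 68.
Column 4: 53 + 108 + 103 + ? = 322, so (2,4) = 58.
Main diagonal needs 322; the known cells sum to 234, so (1,1) = 88.
Anti-diagonal must total 322; the given cells sum to 204, so (2,3) = 118.
From row 1, 322 − (88 + 68 + 53) gives (1,3) = 113.
Row 2 needs 322; the known cells sum to 259, so (2,1) = 63.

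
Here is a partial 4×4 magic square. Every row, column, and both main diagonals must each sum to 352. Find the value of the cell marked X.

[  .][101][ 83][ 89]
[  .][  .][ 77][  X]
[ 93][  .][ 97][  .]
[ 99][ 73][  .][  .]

Using row 1: 101 + 83 + 89 + ? → (1,1) = 352 − 273 = 79.
Using column 1: 79 + 93 + 99 + ? → (2,1) = 352 − 271 = 81.
Column 3 must total 352; the given cells sum to 257, so (4,3) = 95.
Using anti-diagonal: 89 + 77 + 99 + ? → (3,2) = 352 − 265 = 87.
From row 3, 352 − (93 + 87 + 97) gives (3,4) = 75.
Row 4 needs 352; the known cells sum to 267, so (4,4) = 85.
Column 2 needs 352; the known cells sum to 261, so (2,2) = 91.
Column 4 needs 352; the known cells sum to 249, so (2,4) = 103.

103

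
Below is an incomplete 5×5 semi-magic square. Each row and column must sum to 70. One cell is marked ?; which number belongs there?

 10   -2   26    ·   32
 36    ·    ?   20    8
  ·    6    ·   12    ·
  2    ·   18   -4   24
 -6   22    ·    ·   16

The remaining cell in row 1 is (1,4) = 70 − 66 = 4.
Row 4 needs 70; the known cells sum to 40, so (4,2) = 30.
Column 1 must total 70; the given cells sum to 42, so (3,1) = 28.
From column 2, 70 − (-2 + 6 + 30 + 22) gives (2,2) = 14.
Column 4 must total 70; the given cells sum to 32, so (5,4) = 38.
Column 5 needs 70; the known cells sum to 80, so (3,5) = -10.
Row 2 must total 70; the given cells sum to 78, so (2,3) = -8.

-8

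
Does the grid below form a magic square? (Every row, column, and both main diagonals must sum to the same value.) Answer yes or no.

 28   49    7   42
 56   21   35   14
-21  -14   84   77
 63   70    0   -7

Yes

Row 1: 28 + 49 + 7 + 42 = 126.
Row 2: 56 + 21 + 35 + 14 = 126.
Row 3: -21 + (-14) + 84 + 77 = 126.
Row 4: 63 + 70 + 0 + (-7) = 126.
Column 1: 28 + 56 + (-21) + 63 = 126.
Column 2: 49 + 21 + (-14) + 70 = 126.
Column 3: 7 + 35 + 84 + 0 = 126.
Column 4: 42 + 14 + 77 + (-7) = 126.
Main diagonal: 28 + 21 + 84 + (-7) = 126.
Anti-diagonal: 42 + 35 + (-14) + 63 = 126.
All lines sum to 126.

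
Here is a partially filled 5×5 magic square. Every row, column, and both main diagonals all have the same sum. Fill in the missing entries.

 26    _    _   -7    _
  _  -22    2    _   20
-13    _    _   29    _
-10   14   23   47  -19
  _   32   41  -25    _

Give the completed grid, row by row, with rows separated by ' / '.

Row 4 is already complete: -10 + 14 + 23 + 47 + -19 = 55, so that is the magic constant.
From column 4, 55 − (-7 + 29 + 47 + (-25)) gives (2,4) = 11.
Row 2 must total 55; the given cells sum to 11, so (2,1) = 44.
Using column 1: 26 + 44 + (-13) + (-10) + ? → (5,1) = 55 − 47 = 8.
Row 5 needs 55; the known cells sum to 56, so (5,5) = -1.
From main diagonal, 55 − (26 + (-22) + 47 + (-1)) gives (3,3) = 5.
Anti-diagonal must total 55; the given cells sum to 38, so (1,5) = 17.
Using column 3: 2 + 5 + 23 + 41 + ? → (1,3) = 55 − 71 = -16.
Using column 5: 17 + 20 + (-19) + (-1) + ? → (3,5) = 55 − 17 = 38.
Row 1 must total 55; the given cells sum to 20, so (1,2) = 35.
Row 3 needs 55; the known cells sum to 59, so (3,2) = -4.

26 35 -16 -7 17 / 44 -22 2 11 20 / -13 -4 5 29 38 / -10 14 23 47 -19 / 8 32 41 -25 -1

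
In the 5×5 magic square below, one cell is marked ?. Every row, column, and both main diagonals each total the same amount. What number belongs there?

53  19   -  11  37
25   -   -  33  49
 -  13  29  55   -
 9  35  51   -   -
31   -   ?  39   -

23

Anti-diagonal is complete and sums to 165; that is the magic constant.
Row 1: 53 + 19 + 11 + 37 + ? = 165, so (1,3) = 45.
The remaining cell in column 1 is (3,1) = 165 − 118 = 47.
From column 4, 165 − (11 + 33 + 55 + 39) gives (4,4) = 27.
Row 3 needs 165; the known cells sum to 144, so (3,5) = 21.
Row 4: 9 + 35 + 51 + 27 + ? = 165, so (4,5) = 43.
Column 5: 37 + 49 + 21 + 43 + ? = 165, so (5,5) = 15.
Main diagonal needs 165; the known cells sum to 124, so (2,2) = 41.
From row 2, 165 − (25 + 41 + 33 + 49) gives (2,3) = 17.
Column 2 must total 165; the given cells sum to 108, so (5,2) = 57.
Column 3: 45 + 17 + 29 + 51 + ? = 165, so (5,3) = 23.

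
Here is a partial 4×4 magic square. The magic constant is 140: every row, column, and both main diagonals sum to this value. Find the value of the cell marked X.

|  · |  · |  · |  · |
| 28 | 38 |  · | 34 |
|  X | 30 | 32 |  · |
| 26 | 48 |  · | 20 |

Row 2: 28 + 38 + 34 + ? = 140, so (2,3) = 40.
Row 4: 26 + 48 + 20 + ? = 140, so (4,3) = 46.
Column 2 must total 140; the given cells sum to 116, so (1,2) = 24.
The remaining cell in column 3 is (1,3) = 140 − 118 = 22.
From main diagonal, 140 − (38 + 32 + 20) gives (1,1) = 50.
Using anti-diagonal: 40 + 30 + 26 + ? → (1,4) = 140 − 96 = 44.
Using column 1: 50 + 28 + 26 + ? → (3,1) = 140 − 104 = 36.

36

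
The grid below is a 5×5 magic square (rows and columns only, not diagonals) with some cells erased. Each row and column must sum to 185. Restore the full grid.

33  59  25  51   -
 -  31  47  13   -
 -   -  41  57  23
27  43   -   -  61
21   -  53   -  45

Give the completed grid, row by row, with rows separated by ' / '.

Using row 1: 33 + 59 + 25 + 51 + ? → (1,5) = 185 − 168 = 17.
Column 3 needs 185; the known cells sum to 166, so (4,3) = 19.
Column 5: 17 + 23 + 61 + 45 + ? = 185, so (2,5) = 39.
Using row 2: 31 + 47 + 13 + 39 + ? → (2,1) = 185 − 130 = 55.
Row 4 needs 185; the known cells sum to 150, so (4,4) = 35.
Column 1 must total 185; the given cells sum to 136, so (3,1) = 49.
Column 4 needs 185; the known cells sum to 156, so (5,4) = 29.
From row 3, 185 − (49 + 41 + 57 + 23) gives (3,2) = 15.
From row 5, 185 − (21 + 53 + 29 + 45) gives (5,2) = 37.

33 59 25 51 17 / 55 31 47 13 39 / 49 15 41 57 23 / 27 43 19 35 61 / 21 37 53 29 45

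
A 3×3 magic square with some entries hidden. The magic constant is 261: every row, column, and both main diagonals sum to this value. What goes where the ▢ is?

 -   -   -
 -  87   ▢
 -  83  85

95

Using row 3: 83 + 85 + ? → (3,1) = 261 − 168 = 93.
Column 2 needs 261; the known cells sum to 170, so (1,2) = 91.
From main diagonal, 261 − (87 + 85) gives (1,1) = 89.
From anti-diagonal, 261 − (87 + 93) gives (1,3) = 81.
Column 1 must total 261; the given cells sum to 182, so (2,1) = 79.
The remaining cell in column 3 is (2,3) = 261 − 166 = 95.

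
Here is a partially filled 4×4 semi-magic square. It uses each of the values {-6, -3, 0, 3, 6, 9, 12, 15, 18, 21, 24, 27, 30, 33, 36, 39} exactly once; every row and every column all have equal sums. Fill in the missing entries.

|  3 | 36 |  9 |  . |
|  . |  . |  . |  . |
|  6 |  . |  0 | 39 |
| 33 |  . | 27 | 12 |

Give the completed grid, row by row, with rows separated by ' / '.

The 16 entries sum to 264, so each line sums to 264/4 = 66.
The remaining cell in row 1 is (1,4) = 66 − 48 = 18.
Using row 3: 6 + 0 + 39 + ? → (3,2) = 66 − 45 = 21.
Row 4 must total 66; the given cells sum to 72, so (4,2) = -6.
Column 1 needs 66; the known cells sum to 42, so (2,1) = 24.
Column 2 needs 66; the known cells sum to 51, so (2,2) = 15.
From column 3, 66 − (9 + 0 + 27) gives (2,3) = 30.
Column 4 must total 66; the given cells sum to 69, so (2,4) = -3.

3 36 9 18 / 24 15 30 -3 / 6 21 0 39 / 33 -6 27 12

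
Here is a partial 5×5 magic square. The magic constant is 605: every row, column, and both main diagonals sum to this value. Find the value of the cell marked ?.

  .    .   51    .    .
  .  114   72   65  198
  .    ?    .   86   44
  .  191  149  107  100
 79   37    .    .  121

170

The remaining cell in row 2 is (2,1) = 605 − 449 = 156.
Row 4 needs 605; the known cells sum to 547, so (4,1) = 58.
Column 5: 198 + 44 + 100 + 121 + ? = 605, so (1,5) = 142.
From anti-diagonal, 605 − (142 + 65 + 191 + 79) gives (3,3) = 128.
Column 3: 51 + 72 + 128 + 149 + ? = 605, so (5,3) = 205.
From main diagonal, 605 − (114 + 128 + 107 + 121) gives (1,1) = 135.
Using row 5: 79 + 37 + 205 + 121 + ? → (5,4) = 605 − 442 = 163.
The remaining cell in column 1 is (3,1) = 605 − 428 = 177.
Column 4 needs 605; the known cells sum to 421, so (1,4) = 184.
From row 1, 605 − (135 + 51 + 184 + 142) gives (1,2) = 93.
Row 3 needs 605; the known cells sum to 435, so (3,2) = 170.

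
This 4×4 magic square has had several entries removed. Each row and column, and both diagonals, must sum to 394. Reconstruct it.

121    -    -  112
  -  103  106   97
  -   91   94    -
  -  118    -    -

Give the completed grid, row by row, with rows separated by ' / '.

121 82 79 112 / 88 103 106 97 / 100 91 94 109 / 85 118 115 76

Using row 2: 103 + 106 + 97 + ? → (2,1) = 394 − 306 = 88.
Column 2 needs 394; the known cells sum to 312, so (1,2) = 82.
Main diagonal: 121 + 103 + 94 + ? = 394, so (4,4) = 76.
The remaining cell in anti-diagonal is (4,1) = 394 − 309 = 85.
From row 1, 394 − (121 + 82 + 112) gives (1,3) = 79.
Using row 4: 85 + 118 + 76 + ? → (4,3) = 394 − 279 = 115.
Column 1 must total 394; the given cells sum to 294, so (3,1) = 100.
From column 4, 394 − (112 + 97 + 76) gives (3,4) = 109.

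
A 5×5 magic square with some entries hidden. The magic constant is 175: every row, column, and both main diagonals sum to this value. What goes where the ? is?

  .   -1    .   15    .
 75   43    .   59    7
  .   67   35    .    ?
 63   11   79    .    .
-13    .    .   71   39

From row 2, 175 − (75 + 43 + 59 + 7) gives (2,3) = -9.
From column 2, 175 − (-1 + 43 + 67 + 11) gives (5,2) = 55.
Using anti-diagonal: 59 + 35 + 11 + (-13) + ? → (1,5) = 175 − 92 = 83.
Row 5 must total 175; the given cells sum to 152, so (5,3) = 23.
Column 3 must total 175; the given cells sum to 128, so (1,3) = 47.
Using row 1: -1 + 47 + 15 + 83 + ? → (1,1) = 175 − 144 = 31.
Using column 1: 31 + 75 + 63 + (-13) + ? → (3,1) = 175 − 156 = 19.
Using main diagonal: 31 + 43 + 35 + 39 + ? → (4,4) = 175 − 148 = 27.
From row 4, 175 − (63 + 11 + 79 + 27) gives (4,5) = -5.
From column 4, 175 − (15 + 59 + 27 + 71) gives (3,4) = 3.
Column 5: 83 + 7 + (-5) + 39 + ? = 175, so (3,5) = 51.

51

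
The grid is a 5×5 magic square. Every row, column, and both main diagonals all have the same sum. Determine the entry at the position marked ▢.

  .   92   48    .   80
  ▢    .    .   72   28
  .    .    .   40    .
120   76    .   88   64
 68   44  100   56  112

Row 5 is complete and sums to 380; that is the magic constant.
The remaining cell in row 4 is (4,3) = 380 − 348 = 32.
From column 4, 380 − (72 + 40 + 88 + 56) gives (1,4) = 124.
Column 5: 80 + 28 + 64 + 112 + ? = 380, so (3,5) = 96.
From anti-diagonal, 380 − (80 + 72 + 76 + 68) gives (3,3) = 84.
Using row 1: 92 + 48 + 124 + 80 + ? → (1,1) = 380 − 344 = 36.
Column 3: 48 + 84 + 32 + 100 + ? = 380, so (2,3) = 116.
Main diagonal needs 380; the known cells sum to 320, so (2,2) = 60.
Row 2: 60 + 116 + 72 + 28 + ? = 380, so (2,1) = 104.

104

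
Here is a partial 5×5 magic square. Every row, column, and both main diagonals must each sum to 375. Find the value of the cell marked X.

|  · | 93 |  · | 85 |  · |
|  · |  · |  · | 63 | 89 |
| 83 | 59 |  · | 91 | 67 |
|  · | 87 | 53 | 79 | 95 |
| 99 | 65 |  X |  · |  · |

Using row 3: 83 + 59 + 91 + 67 + ? → (3,3) = 375 − 300 = 75.
Row 4 must total 375; the given cells sum to 314, so (4,1) = 61.
Column 2 must total 375; the given cells sum to 304, so (2,2) = 71.
Column 4 needs 375; the known cells sum to 318, so (5,4) = 57.
The remaining cell in anti-diagonal is (1,5) = 375 − 324 = 51.
Column 5 needs 375; the known cells sum to 302, so (5,5) = 73.
Main diagonal: 71 + 75 + 79 + 73 + ? = 375, so (1,1) = 77.
From row 1, 375 − (77 + 93 + 85 + 51) gives (1,3) = 69.
Row 5 needs 375; the known cells sum to 294, so (5,3) = 81.

81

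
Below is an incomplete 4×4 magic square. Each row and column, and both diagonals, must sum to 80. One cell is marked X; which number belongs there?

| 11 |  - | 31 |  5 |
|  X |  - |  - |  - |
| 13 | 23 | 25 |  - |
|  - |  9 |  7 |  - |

21

Row 1 needs 80; the known cells sum to 47, so (1,2) = 33.
Row 3: 13 + 23 + 25 + ? = 80, so (3,4) = 19.
From column 2, 80 − (33 + 23 + 9) gives (2,2) = 15.
Column 3 must total 80; the given cells sum to 63, so (2,3) = 17.
The remaining cell in main diagonal is (4,4) = 80 − 51 = 29.
Anti-diagonal must total 80; the given cells sum to 45, so (4,1) = 35.
Column 1 needs 80; the known cells sum to 59, so (2,1) = 21.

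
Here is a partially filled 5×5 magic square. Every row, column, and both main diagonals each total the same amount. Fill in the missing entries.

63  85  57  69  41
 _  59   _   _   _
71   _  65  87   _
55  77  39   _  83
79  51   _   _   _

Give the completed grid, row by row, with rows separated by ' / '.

63 85 57 69 41 / 47 59 81 53 75 / 71 43 65 87 49 / 55 77 39 61 83 / 79 51 73 45 67

Row 1 is already complete: 63 + 85 + 57 + 69 + 41 = 315, so that is the magic constant.
From row 4, 315 − (55 + 77 + 39 + 83) gives (4,4) = 61.
Column 1 needs 315; the known cells sum to 268, so (2,1) = 47.
Column 2 needs 315; the known cells sum to 272, so (3,2) = 43.
Using main diagonal: 63 + 59 + 65 + 61 + ? → (5,5) = 315 − 248 = 67.
From anti-diagonal, 315 − (41 + 65 + 77 + 79) gives (2,4) = 53.
From row 3, 315 − (71 + 43 + 65 + 87) gives (3,5) = 49.
From column 4, 315 − (69 + 53 + 87 + 61) gives (5,4) = 45.
Column 5: 41 + 49 + 83 + 67 + ? = 315, so (2,5) = 75.
From row 2, 315 − (47 + 59 + 53 + 75) gives (2,3) = 81.
Row 5: 79 + 51 + 45 + 67 + ? = 315, so (5,3) = 73.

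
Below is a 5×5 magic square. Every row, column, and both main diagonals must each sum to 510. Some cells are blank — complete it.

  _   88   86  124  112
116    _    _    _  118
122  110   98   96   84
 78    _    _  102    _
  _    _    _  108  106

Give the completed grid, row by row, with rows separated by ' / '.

100 88 86 124 112 / 116 104 92 80 118 / 122 110 98 96 84 / 78 126 114 102 90 / 94 82 120 108 106

Row 1 must total 510; the given cells sum to 410, so (1,1) = 100.
The remaining cell in column 1 is (5,1) = 510 − 416 = 94.
Column 4: 124 + 96 + 102 + 108 + ? = 510, so (2,4) = 80.
The remaining cell in column 5 is (4,5) = 510 − 420 = 90.
Main diagonal must total 510; the given cells sum to 406, so (2,2) = 104.
Anti-diagonal must total 510; the given cells sum to 384, so (4,2) = 126.
The remaining cell in row 2 is (2,3) = 510 − 418 = 92.
Row 4 must total 510; the given cells sum to 396, so (4,3) = 114.
From column 2, 510 − (88 + 104 + 110 + 126) gives (5,2) = 82.
Using column 3: 86 + 92 + 98 + 114 + ? → (5,3) = 510 − 390 = 120.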